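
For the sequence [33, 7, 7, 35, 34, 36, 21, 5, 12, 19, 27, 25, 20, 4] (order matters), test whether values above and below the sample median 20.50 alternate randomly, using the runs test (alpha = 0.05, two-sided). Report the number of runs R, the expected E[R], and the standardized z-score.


Step 1: Compute median = 20.50; label A = above, B = below.
Labels in order: ABBAAAABBBAABB  (n_A = 7, n_B = 7)
Step 2: Count runs R = 6.
Step 3: Under H0 (random ordering), E[R] = 2*n_A*n_B/(n_A+n_B) + 1 = 2*7*7/14 + 1 = 8.0000.
        Var[R] = 2*n_A*n_B*(2*n_A*n_B - n_A - n_B) / ((n_A+n_B)^2 * (n_A+n_B-1)) = 8232/2548 = 3.2308.
        SD[R] = 1.7974.
Step 4: Continuity-corrected z = (R + 0.5 - E[R]) / SD[R] = (6 + 0.5 - 8.0000) / 1.7974 = -0.8345.
Step 5: Two-sided p-value via normal approximation = 2*(1 - Phi(|z|)) = 0.403986.
Step 6: alpha = 0.05. fail to reject H0.

R = 6, z = -0.8345, p = 0.403986, fail to reject H0.


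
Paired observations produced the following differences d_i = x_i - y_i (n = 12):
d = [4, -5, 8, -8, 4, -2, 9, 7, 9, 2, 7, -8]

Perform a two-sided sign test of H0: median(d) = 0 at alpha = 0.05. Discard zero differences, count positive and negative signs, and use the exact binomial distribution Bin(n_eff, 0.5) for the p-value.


Step 1: Discard zero differences. Original n = 12; n_eff = number of nonzero differences = 12.
Nonzero differences (with sign): +4, -5, +8, -8, +4, -2, +9, +7, +9, +2, +7, -8
Step 2: Count signs: positive = 8, negative = 4.
Step 3: Under H0: P(positive) = 0.5, so the number of positives S ~ Bin(12, 0.5).
Step 4: Two-sided exact p-value = sum of Bin(12,0.5) probabilities at or below the observed probability = 0.387695.
Step 5: alpha = 0.05. fail to reject H0.

n_eff = 12, pos = 8, neg = 4, p = 0.387695, fail to reject H0.


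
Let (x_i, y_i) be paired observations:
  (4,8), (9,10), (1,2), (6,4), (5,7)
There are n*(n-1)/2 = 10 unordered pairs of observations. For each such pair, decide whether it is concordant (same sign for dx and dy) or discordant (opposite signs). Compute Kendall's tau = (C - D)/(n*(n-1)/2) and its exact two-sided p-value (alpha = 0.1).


Step 1: Enumerate the 10 unordered pairs (i,j) with i<j and classify each by sign(x_j-x_i) * sign(y_j-y_i).
  (1,2):dx=+5,dy=+2->C; (1,3):dx=-3,dy=-6->C; (1,4):dx=+2,dy=-4->D; (1,5):dx=+1,dy=-1->D
  (2,3):dx=-8,dy=-8->C; (2,4):dx=-3,dy=-6->C; (2,5):dx=-4,dy=-3->C; (3,4):dx=+5,dy=+2->C
  (3,5):dx=+4,dy=+5->C; (4,5):dx=-1,dy=+3->D
Step 2: C = 7, D = 3, total pairs = 10.
Step 3: tau = (C - D)/(n(n-1)/2) = (7 - 3)/10 = 0.400000.
Step 4: Exact two-sided p-value (enumerate n! = 120 permutations of y under H0): p = 0.483333.
Step 5: alpha = 0.1. fail to reject H0.

tau_b = 0.4000 (C=7, D=3), p = 0.483333, fail to reject H0.


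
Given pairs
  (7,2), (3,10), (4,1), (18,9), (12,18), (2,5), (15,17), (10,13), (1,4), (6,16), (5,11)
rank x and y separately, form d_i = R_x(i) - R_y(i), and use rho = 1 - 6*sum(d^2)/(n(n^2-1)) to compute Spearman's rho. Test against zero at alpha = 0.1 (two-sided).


Step 1: Rank x and y separately (midranks; no ties here).
rank(x): 7->7, 3->3, 4->4, 18->11, 12->9, 2->2, 15->10, 10->8, 1->1, 6->6, 5->5
rank(y): 2->2, 10->6, 1->1, 9->5, 18->11, 5->4, 17->10, 13->8, 4->3, 16->9, 11->7
Step 2: d_i = R_x(i) - R_y(i); compute d_i^2.
  (7-2)^2=25, (3-6)^2=9, (4-1)^2=9, (11-5)^2=36, (9-11)^2=4, (2-4)^2=4, (10-10)^2=0, (8-8)^2=0, (1-3)^2=4, (6-9)^2=9, (5-7)^2=4
sum(d^2) = 104.
Step 3: rho = 1 - 6*104 / (11*(11^2 - 1)) = 1 - 624/1320 = 0.527273.
Step 4: Under H0, t = rho * sqrt((n-2)/(1-rho^2)) = 1.8616 ~ t(9).
Step 5: Two-sided p-value from the t-distribution with 9 df = 0.095565.
Step 6: alpha = 0.1. reject H0.

rho = 0.5273, p = 0.095565, reject H0 at alpha = 0.1.


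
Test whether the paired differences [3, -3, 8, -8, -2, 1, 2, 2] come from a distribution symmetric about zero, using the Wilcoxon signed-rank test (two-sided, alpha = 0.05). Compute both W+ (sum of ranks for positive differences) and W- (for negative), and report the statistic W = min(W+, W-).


Step 1: Drop any zero differences (none here) and take |d_i|.
|d| = [3, 3, 8, 8, 2, 1, 2, 2]
Step 2: Midrank |d_i| (ties get averaged ranks).
ranks: |3|->5.5, |3|->5.5, |8|->7.5, |8|->7.5, |2|->3, |1|->1, |2|->3, |2|->3
Step 3: Attach original signs; sum ranks with positive sign and with negative sign.
W+ = 5.5 + 7.5 + 1 + 3 + 3 = 20
W- = 5.5 + 7.5 + 3 = 16
(Check: W+ + W- = 36 should equal n(n+1)/2 = 36.)
Step 4: Test statistic W = min(W+, W-) = 16.
Step 5: Ties in |d|, so use the tie-corrected normal approximation.
        E[W] = n(n+1)/4 = 8*9/4 = 18.
        Tie groups: |d|=2 (t=3), |d|=3 (t=2), |d|=8 (t=2); sum(t^3 - t) = 36.
        Var[W] = n(n+1)(2n+1)/24 - sum(t^3-t)/48 = 1224/24 - 36/48 = 50.25.
        z = (W - E[W]) / sqrt(Var[W]) = (16 - 18) / 7.0887 = -0.2821.
        Two-sided p = 2*Phi(z) = 0.777838.
Step 6: alpha = 0.05. fail to reject H0.

W+ = 20, W- = 16, W = min = 16, p = 0.777838, fail to reject H0.


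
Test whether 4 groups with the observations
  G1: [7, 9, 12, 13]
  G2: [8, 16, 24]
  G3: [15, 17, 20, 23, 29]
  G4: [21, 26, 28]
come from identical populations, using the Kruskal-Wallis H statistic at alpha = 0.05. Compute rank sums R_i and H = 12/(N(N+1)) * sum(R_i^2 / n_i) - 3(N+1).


Step 1: Combine all N = 15 observations and assign midranks.
sorted (value, group, rank): (7,G1,1), (8,G2,2), (9,G1,3), (12,G1,4), (13,G1,5), (15,G3,6), (16,G2,7), (17,G3,8), (20,G3,9), (21,G4,10), (23,G3,11), (24,G2,12), (26,G4,13), (28,G4,14), (29,G3,15)
Step 2: Sum ranks within each group.
R_1 = 13 (n_1 = 4)
R_2 = 21 (n_2 = 3)
R_3 = 49 (n_3 = 5)
R_4 = 37 (n_4 = 3)
Step 3: H = 12/(N(N+1)) * sum(R_i^2/n_i) - 3(N+1)
     = 12/(15*16) * (13^2/4 + 21^2/3 + 49^2/5 + 37^2/3) - 3*16
     = 0.050000 * 1125.78 - 48
     = 8.289167.
Step 4: No ties, so H is used without correction.
Step 5: Under H0, H ~ chi^2(3); p-value = 0.040399.
Step 6: alpha = 0.05. reject H0.

H = 8.2892, df = 3, p = 0.040399, reject H0.


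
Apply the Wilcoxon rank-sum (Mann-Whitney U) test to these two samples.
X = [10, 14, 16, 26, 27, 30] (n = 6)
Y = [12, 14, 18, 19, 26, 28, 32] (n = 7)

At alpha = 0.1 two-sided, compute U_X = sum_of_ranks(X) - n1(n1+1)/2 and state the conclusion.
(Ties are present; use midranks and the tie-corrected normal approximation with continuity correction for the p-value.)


Step 1: Combine and sort all 13 observations; assign midranks.
sorted (value, group): (10,X), (12,Y), (14,X), (14,Y), (16,X), (18,Y), (19,Y), (26,X), (26,Y), (27,X), (28,Y), (30,X), (32,Y)
ranks: 10->1, 12->2, 14->3.5, 14->3.5, 16->5, 18->6, 19->7, 26->8.5, 26->8.5, 27->10, 28->11, 30->12, 32->13
Step 2: Rank sum for X: R1 = 1 + 3.5 + 5 + 8.5 + 10 + 12 = 40.
Step 3: U_X = R1 - n1(n1+1)/2 = 40 - 6*7/2 = 40 - 21 = 19.
       U_Y = n1*n2 - U_X = 42 - 19 = 23.
Step 4: Ties are present, so use the tie-corrected normal approximation (with continuity correction) for the p-value.
Step 5: p-value = 0.829863; compare to alpha = 0.1. fail to reject H0.

U_X = 19, p = 0.829863, fail to reject H0 at alpha = 0.1.


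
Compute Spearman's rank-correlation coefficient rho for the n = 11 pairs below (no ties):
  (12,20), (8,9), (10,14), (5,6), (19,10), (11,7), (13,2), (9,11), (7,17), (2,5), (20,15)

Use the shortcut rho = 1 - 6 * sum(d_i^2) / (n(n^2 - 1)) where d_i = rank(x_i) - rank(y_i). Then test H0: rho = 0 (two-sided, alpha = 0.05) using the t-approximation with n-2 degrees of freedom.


Step 1: Rank x and y separately (midranks; no ties here).
rank(x): 12->8, 8->4, 10->6, 5->2, 19->10, 11->7, 13->9, 9->5, 7->3, 2->1, 20->11
rank(y): 20->11, 9->5, 14->8, 6->3, 10->6, 7->4, 2->1, 11->7, 17->10, 5->2, 15->9
Step 2: d_i = R_x(i) - R_y(i); compute d_i^2.
  (8-11)^2=9, (4-5)^2=1, (6-8)^2=4, (2-3)^2=1, (10-6)^2=16, (7-4)^2=9, (9-1)^2=64, (5-7)^2=4, (3-10)^2=49, (1-2)^2=1, (11-9)^2=4
sum(d^2) = 162.
Step 3: rho = 1 - 6*162 / (11*(11^2 - 1)) = 1 - 972/1320 = 0.263636.
Step 4: Under H0, t = rho * sqrt((n-2)/(1-rho^2)) = 0.8199 ~ t(9).
Step 5: Two-sided p-value from the t-distribution with 9 df = 0.433441.
Step 6: alpha = 0.05. fail to reject H0.

rho = 0.2636, p = 0.433441, fail to reject H0 at alpha = 0.05.


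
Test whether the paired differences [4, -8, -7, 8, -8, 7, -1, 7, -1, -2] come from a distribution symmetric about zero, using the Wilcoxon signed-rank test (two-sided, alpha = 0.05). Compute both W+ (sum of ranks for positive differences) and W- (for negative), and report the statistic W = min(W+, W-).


Step 1: Drop any zero differences (none here) and take |d_i|.
|d| = [4, 8, 7, 8, 8, 7, 1, 7, 1, 2]
Step 2: Midrank |d_i| (ties get averaged ranks).
ranks: |4|->4, |8|->9, |7|->6, |8|->9, |8|->9, |7|->6, |1|->1.5, |7|->6, |1|->1.5, |2|->3
Step 3: Attach original signs; sum ranks with positive sign and with negative sign.
W+ = 4 + 9 + 6 + 6 = 25
W- = 9 + 6 + 9 + 1.5 + 1.5 + 3 = 30
(Check: W+ + W- = 55 should equal n(n+1)/2 = 55.)
Step 4: Test statistic W = min(W+, W-) = 25.
Step 5: Ties in |d|, so use the tie-corrected normal approximation.
        E[W] = n(n+1)/4 = 10*11/4 = 27.5.
        Tie groups: |d|=1 (t=2), |d|=7 (t=3), |d|=8 (t=3); sum(t^3 - t) = 54.
        Var[W] = n(n+1)(2n+1)/24 - sum(t^3-t)/48 = 2310/24 - 54/48 = 95.125.
        z = (W - E[W]) / sqrt(Var[W]) = (25 - 27.5) / 9.7532 = -0.2563.
        Two-sided p = 2*Phi(z) = 0.797699.
Step 6: alpha = 0.05. fail to reject H0.

W+ = 25, W- = 30, W = min = 25, p = 0.797699, fail to reject H0.


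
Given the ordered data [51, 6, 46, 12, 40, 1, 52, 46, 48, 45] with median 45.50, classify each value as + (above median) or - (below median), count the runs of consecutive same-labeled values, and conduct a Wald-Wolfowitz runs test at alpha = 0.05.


Step 1: Compute median = 45.50; label A = above, B = below.
Labels in order: ABABBBAAAB  (n_A = 5, n_B = 5)
Step 2: Count runs R = 6.
Step 3: Under H0 (random ordering), E[R] = 2*n_A*n_B/(n_A+n_B) + 1 = 2*5*5/10 + 1 = 6.0000.
        Var[R] = 2*n_A*n_B*(2*n_A*n_B - n_A - n_B) / ((n_A+n_B)^2 * (n_A+n_B-1)) = 2000/900 = 2.2222.
        SD[R] = 1.4907.
Step 4: R = E[R], so z = 0 with no continuity correction.
Step 5: Two-sided p-value via normal approximation = 2*(1 - Phi(|z|)) = 1.000000.
Step 6: alpha = 0.05. fail to reject H0.

R = 6, z = 0.0000, p = 1.000000, fail to reject H0.


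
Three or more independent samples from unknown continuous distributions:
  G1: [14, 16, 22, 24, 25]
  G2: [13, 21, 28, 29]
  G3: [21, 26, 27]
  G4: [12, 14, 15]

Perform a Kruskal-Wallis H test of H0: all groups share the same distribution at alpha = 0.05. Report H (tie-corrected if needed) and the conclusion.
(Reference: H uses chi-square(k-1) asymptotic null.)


Step 1: Combine all N = 15 observations and assign midranks.
sorted (value, group, rank): (12,G4,1), (13,G2,2), (14,G1,3.5), (14,G4,3.5), (15,G4,5), (16,G1,6), (21,G2,7.5), (21,G3,7.5), (22,G1,9), (24,G1,10), (25,G1,11), (26,G3,12), (27,G3,13), (28,G2,14), (29,G2,15)
Step 2: Sum ranks within each group.
R_1 = 39.5 (n_1 = 5)
R_2 = 38.5 (n_2 = 4)
R_3 = 32.5 (n_3 = 3)
R_4 = 9.5 (n_4 = 3)
Step 3: H = 12/(N(N+1)) * sum(R_i^2/n_i) - 3(N+1)
     = 12/(15*16) * (39.5^2/5 + 38.5^2/4 + 32.5^2/3 + 9.5^2/3) - 3*16
     = 0.050000 * 1064.78 - 48
     = 5.238958.
Step 4: Ties present; correction factor C = 1 - 12/(15^3 - 15) = 0.996429. Corrected H = 5.238958 / 0.996429 = 5.257736.
Step 5: Under H0, H ~ chi^2(3); p-value = 0.153868.
Step 6: alpha = 0.05. fail to reject H0.

H = 5.2577, df = 3, p = 0.153868, fail to reject H0.


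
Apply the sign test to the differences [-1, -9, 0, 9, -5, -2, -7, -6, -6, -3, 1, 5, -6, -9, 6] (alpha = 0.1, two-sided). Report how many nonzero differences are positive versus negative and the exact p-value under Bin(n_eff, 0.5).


Step 1: Discard zero differences. Original n = 15; n_eff = number of nonzero differences = 14.
Nonzero differences (with sign): -1, -9, +9, -5, -2, -7, -6, -6, -3, +1, +5, -6, -9, +6
Step 2: Count signs: positive = 4, negative = 10.
Step 3: Under H0: P(positive) = 0.5, so the number of positives S ~ Bin(14, 0.5).
Step 4: Two-sided exact p-value = sum of Bin(14,0.5) probabilities at or below the observed probability = 0.179565.
Step 5: alpha = 0.1. fail to reject H0.

n_eff = 14, pos = 4, neg = 10, p = 0.179565, fail to reject H0.


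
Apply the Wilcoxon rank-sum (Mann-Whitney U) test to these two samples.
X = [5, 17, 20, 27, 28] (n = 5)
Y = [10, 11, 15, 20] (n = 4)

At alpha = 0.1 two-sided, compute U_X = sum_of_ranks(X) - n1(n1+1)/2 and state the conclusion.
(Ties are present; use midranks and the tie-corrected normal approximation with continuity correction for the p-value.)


Step 1: Combine and sort all 9 observations; assign midranks.
sorted (value, group): (5,X), (10,Y), (11,Y), (15,Y), (17,X), (20,X), (20,Y), (27,X), (28,X)
ranks: 5->1, 10->2, 11->3, 15->4, 17->5, 20->6.5, 20->6.5, 27->8, 28->9
Step 2: Rank sum for X: R1 = 1 + 5 + 6.5 + 8 + 9 = 29.5.
Step 3: U_X = R1 - n1(n1+1)/2 = 29.5 - 5*6/2 = 29.5 - 15 = 14.5.
       U_Y = n1*n2 - U_X = 20 - 14.5 = 5.5.
Step 4: Ties are present, so use the tie-corrected normal approximation (with continuity correction) for the p-value.
Step 5: p-value = 0.325163; compare to alpha = 0.1. fail to reject H0.

U_X = 14.5, p = 0.325163, fail to reject H0 at alpha = 0.1.


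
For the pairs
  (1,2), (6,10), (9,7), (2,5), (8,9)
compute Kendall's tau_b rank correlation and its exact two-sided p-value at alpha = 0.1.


Step 1: Enumerate the 10 unordered pairs (i,j) with i<j and classify each by sign(x_j-x_i) * sign(y_j-y_i).
  (1,2):dx=+5,dy=+8->C; (1,3):dx=+8,dy=+5->C; (1,4):dx=+1,dy=+3->C; (1,5):dx=+7,dy=+7->C
  (2,3):dx=+3,dy=-3->D; (2,4):dx=-4,dy=-5->C; (2,5):dx=+2,dy=-1->D; (3,4):dx=-7,dy=-2->C
  (3,5):dx=-1,dy=+2->D; (4,5):dx=+6,dy=+4->C
Step 2: C = 7, D = 3, total pairs = 10.
Step 3: tau = (C - D)/(n(n-1)/2) = (7 - 3)/10 = 0.400000.
Step 4: Exact two-sided p-value (enumerate n! = 120 permutations of y under H0): p = 0.483333.
Step 5: alpha = 0.1. fail to reject H0.

tau_b = 0.4000 (C=7, D=3), p = 0.483333, fail to reject H0.


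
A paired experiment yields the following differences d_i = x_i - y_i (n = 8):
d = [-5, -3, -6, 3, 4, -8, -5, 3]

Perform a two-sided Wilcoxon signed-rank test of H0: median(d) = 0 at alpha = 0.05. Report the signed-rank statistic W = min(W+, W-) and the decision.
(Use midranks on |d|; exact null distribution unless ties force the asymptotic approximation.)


Step 1: Drop any zero differences (none here) and take |d_i|.
|d| = [5, 3, 6, 3, 4, 8, 5, 3]
Step 2: Midrank |d_i| (ties get averaged ranks).
ranks: |5|->5.5, |3|->2, |6|->7, |3|->2, |4|->4, |8|->8, |5|->5.5, |3|->2
Step 3: Attach original signs; sum ranks with positive sign and with negative sign.
W+ = 2 + 4 + 2 = 8
W- = 5.5 + 2 + 7 + 8 + 5.5 = 28
(Check: W+ + W- = 36 should equal n(n+1)/2 = 36.)
Step 4: Test statistic W = min(W+, W-) = 8.
Step 5: Ties in |d|, so use the tie-corrected normal approximation.
        E[W] = n(n+1)/4 = 8*9/4 = 18.
        Tie groups: |d|=3 (t=3), |d|=5 (t=2); sum(t^3 - t) = 30.
        Var[W] = n(n+1)(2n+1)/24 - sum(t^3-t)/48 = 1224/24 - 30/48 = 50.375.
        z = (W - E[W]) / sqrt(Var[W]) = (8 - 18) / 7.0975 = -1.4089.
        Two-sided p = 2*Phi(z) = 0.158853.
Step 6: alpha = 0.05. fail to reject H0.

W+ = 8, W- = 28, W = min = 8, p = 0.158853, fail to reject H0.


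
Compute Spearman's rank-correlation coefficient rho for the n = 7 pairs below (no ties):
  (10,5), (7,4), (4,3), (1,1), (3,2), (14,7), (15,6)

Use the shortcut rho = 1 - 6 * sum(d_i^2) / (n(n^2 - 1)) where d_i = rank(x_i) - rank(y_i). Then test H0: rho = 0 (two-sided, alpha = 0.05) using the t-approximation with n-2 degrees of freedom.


Step 1: Rank x and y separately (midranks; no ties here).
rank(x): 10->5, 7->4, 4->3, 1->1, 3->2, 14->6, 15->7
rank(y): 5->5, 4->4, 3->3, 1->1, 2->2, 7->7, 6->6
Step 2: d_i = R_x(i) - R_y(i); compute d_i^2.
  (5-5)^2=0, (4-4)^2=0, (3-3)^2=0, (1-1)^2=0, (2-2)^2=0, (6-7)^2=1, (7-6)^2=1
sum(d^2) = 2.
Step 3: rho = 1 - 6*2 / (7*(7^2 - 1)) = 1 - 12/336 = 0.964286.
Step 4: Under H0, t = rho * sqrt((n-2)/(1-rho^2)) = 8.1408 ~ t(5).
Step 5: Two-sided p-value from the t-distribution with 5 df = 0.000454.
Step 6: alpha = 0.05. reject H0.

rho = 0.9643, p = 0.000454, reject H0 at alpha = 0.05.


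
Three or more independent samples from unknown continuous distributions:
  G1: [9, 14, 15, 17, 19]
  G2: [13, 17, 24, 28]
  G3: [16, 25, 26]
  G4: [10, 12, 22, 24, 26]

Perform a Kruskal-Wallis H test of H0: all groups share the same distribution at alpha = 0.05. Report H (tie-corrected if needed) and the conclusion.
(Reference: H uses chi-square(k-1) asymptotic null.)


Step 1: Combine all N = 17 observations and assign midranks.
sorted (value, group, rank): (9,G1,1), (10,G4,2), (12,G4,3), (13,G2,4), (14,G1,5), (15,G1,6), (16,G3,7), (17,G1,8.5), (17,G2,8.5), (19,G1,10), (22,G4,11), (24,G2,12.5), (24,G4,12.5), (25,G3,14), (26,G3,15.5), (26,G4,15.5), (28,G2,17)
Step 2: Sum ranks within each group.
R_1 = 30.5 (n_1 = 5)
R_2 = 42 (n_2 = 4)
R_3 = 36.5 (n_3 = 3)
R_4 = 44 (n_4 = 5)
Step 3: H = 12/(N(N+1)) * sum(R_i^2/n_i) - 3(N+1)
     = 12/(17*18) * (30.5^2/5 + 42^2/4 + 36.5^2/3 + 44^2/5) - 3*18
     = 0.039216 * 1458.33 - 54
     = 3.189542.
Step 4: Ties present; correction factor C = 1 - 18/(17^3 - 17) = 0.996324. Corrected H = 3.189542 / 0.996324 = 3.201312.
Step 5: Under H0, H ~ chi^2(3); p-value = 0.361616.
Step 6: alpha = 0.05. fail to reject H0.

H = 3.2013, df = 3, p = 0.361616, fail to reject H0.


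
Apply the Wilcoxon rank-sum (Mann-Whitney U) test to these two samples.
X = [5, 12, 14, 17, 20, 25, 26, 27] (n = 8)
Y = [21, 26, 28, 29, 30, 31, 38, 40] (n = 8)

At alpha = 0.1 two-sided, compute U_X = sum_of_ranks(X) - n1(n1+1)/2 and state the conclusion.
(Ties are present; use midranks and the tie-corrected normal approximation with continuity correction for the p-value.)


Step 1: Combine and sort all 16 observations; assign midranks.
sorted (value, group): (5,X), (12,X), (14,X), (17,X), (20,X), (21,Y), (25,X), (26,X), (26,Y), (27,X), (28,Y), (29,Y), (30,Y), (31,Y), (38,Y), (40,Y)
ranks: 5->1, 12->2, 14->3, 17->4, 20->5, 21->6, 25->7, 26->8.5, 26->8.5, 27->10, 28->11, 29->12, 30->13, 31->14, 38->15, 40->16
Step 2: Rank sum for X: R1 = 1 + 2 + 3 + 4 + 5 + 7 + 8.5 + 10 = 40.5.
Step 3: U_X = R1 - n1(n1+1)/2 = 40.5 - 8*9/2 = 40.5 - 36 = 4.5.
       U_Y = n1*n2 - U_X = 64 - 4.5 = 59.5.
Step 4: Ties are present, so use the tie-corrected normal approximation (with continuity correction) for the p-value.
Step 5: p-value = 0.004545; compare to alpha = 0.1. reject H0.

U_X = 4.5, p = 0.004545, reject H0 at alpha = 0.1.


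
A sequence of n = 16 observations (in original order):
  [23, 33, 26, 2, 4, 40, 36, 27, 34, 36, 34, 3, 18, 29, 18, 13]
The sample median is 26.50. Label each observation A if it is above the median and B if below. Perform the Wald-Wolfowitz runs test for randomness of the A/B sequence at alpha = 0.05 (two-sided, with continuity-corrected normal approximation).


Step 1: Compute median = 26.50; label A = above, B = below.
Labels in order: BABBBAAAAAABBABB  (n_A = 8, n_B = 8)
Step 2: Count runs R = 7.
Step 3: Under H0 (random ordering), E[R] = 2*n_A*n_B/(n_A+n_B) + 1 = 2*8*8/16 + 1 = 9.0000.
        Var[R] = 2*n_A*n_B*(2*n_A*n_B - n_A - n_B) / ((n_A+n_B)^2 * (n_A+n_B-1)) = 14336/3840 = 3.7333.
        SD[R] = 1.9322.
Step 4: Continuity-corrected z = (R + 0.5 - E[R]) / SD[R] = (7 + 0.5 - 9.0000) / 1.9322 = -0.7763.
Step 5: Two-sided p-value via normal approximation = 2*(1 - Phi(|z|)) = 0.437558.
Step 6: alpha = 0.05. fail to reject H0.

R = 7, z = -0.7763, p = 0.437558, fail to reject H0.


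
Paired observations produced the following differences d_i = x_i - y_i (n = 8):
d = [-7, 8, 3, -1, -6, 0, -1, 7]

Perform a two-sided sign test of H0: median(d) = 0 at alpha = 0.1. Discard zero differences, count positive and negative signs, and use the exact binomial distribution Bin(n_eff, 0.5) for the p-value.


Step 1: Discard zero differences. Original n = 8; n_eff = number of nonzero differences = 7.
Nonzero differences (with sign): -7, +8, +3, -1, -6, -1, +7
Step 2: Count signs: positive = 3, negative = 4.
Step 3: Under H0: P(positive) = 0.5, so the number of positives S ~ Bin(7, 0.5).
Step 4: Two-sided exact p-value = sum of Bin(7,0.5) probabilities at or below the observed probability = 1.000000.
Step 5: alpha = 0.1. fail to reject H0.

n_eff = 7, pos = 3, neg = 4, p = 1.000000, fail to reject H0.


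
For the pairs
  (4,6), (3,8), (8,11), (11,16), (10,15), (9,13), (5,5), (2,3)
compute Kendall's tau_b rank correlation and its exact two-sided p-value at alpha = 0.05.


Step 1: Enumerate the 28 unordered pairs (i,j) with i<j and classify each by sign(x_j-x_i) * sign(y_j-y_i).
  (1,2):dx=-1,dy=+2->D; (1,3):dx=+4,dy=+5->C; (1,4):dx=+7,dy=+10->C; (1,5):dx=+6,dy=+9->C
  (1,6):dx=+5,dy=+7->C; (1,7):dx=+1,dy=-1->D; (1,8):dx=-2,dy=-3->C; (2,3):dx=+5,dy=+3->C
  (2,4):dx=+8,dy=+8->C; (2,5):dx=+7,dy=+7->C; (2,6):dx=+6,dy=+5->C; (2,7):dx=+2,dy=-3->D
  (2,8):dx=-1,dy=-5->C; (3,4):dx=+3,dy=+5->C; (3,5):dx=+2,dy=+4->C; (3,6):dx=+1,dy=+2->C
  (3,7):dx=-3,dy=-6->C; (3,8):dx=-6,dy=-8->C; (4,5):dx=-1,dy=-1->C; (4,6):dx=-2,dy=-3->C
  (4,7):dx=-6,dy=-11->C; (4,8):dx=-9,dy=-13->C; (5,6):dx=-1,dy=-2->C; (5,7):dx=-5,dy=-10->C
  (5,8):dx=-8,dy=-12->C; (6,7):dx=-4,dy=-8->C; (6,8):dx=-7,dy=-10->C; (7,8):dx=-3,dy=-2->C
Step 2: C = 25, D = 3, total pairs = 28.
Step 3: tau = (C - D)/(n(n-1)/2) = (25 - 3)/28 = 0.785714.
Step 4: Exact two-sided p-value (enumerate n! = 40320 permutations of y under H0): p = 0.005506.
Step 5: alpha = 0.05. reject H0.

tau_b = 0.7857 (C=25, D=3), p = 0.005506, reject H0.


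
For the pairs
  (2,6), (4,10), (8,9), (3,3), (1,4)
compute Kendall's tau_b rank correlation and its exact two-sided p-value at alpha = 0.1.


Step 1: Enumerate the 10 unordered pairs (i,j) with i<j and classify each by sign(x_j-x_i) * sign(y_j-y_i).
  (1,2):dx=+2,dy=+4->C; (1,3):dx=+6,dy=+3->C; (1,4):dx=+1,dy=-3->D; (1,5):dx=-1,dy=-2->C
  (2,3):dx=+4,dy=-1->D; (2,4):dx=-1,dy=-7->C; (2,5):dx=-3,dy=-6->C; (3,4):dx=-5,dy=-6->C
  (3,5):dx=-7,dy=-5->C; (4,5):dx=-2,dy=+1->D
Step 2: C = 7, D = 3, total pairs = 10.
Step 3: tau = (C - D)/(n(n-1)/2) = (7 - 3)/10 = 0.400000.
Step 4: Exact two-sided p-value (enumerate n! = 120 permutations of y under H0): p = 0.483333.
Step 5: alpha = 0.1. fail to reject H0.

tau_b = 0.4000 (C=7, D=3), p = 0.483333, fail to reject H0.


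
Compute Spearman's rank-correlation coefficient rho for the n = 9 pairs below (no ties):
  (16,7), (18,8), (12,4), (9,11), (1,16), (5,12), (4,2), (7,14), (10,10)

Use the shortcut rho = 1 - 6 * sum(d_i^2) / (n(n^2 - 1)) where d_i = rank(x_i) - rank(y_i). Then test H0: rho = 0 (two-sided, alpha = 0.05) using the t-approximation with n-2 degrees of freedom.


Step 1: Rank x and y separately (midranks; no ties here).
rank(x): 16->8, 18->9, 12->7, 9->5, 1->1, 5->3, 4->2, 7->4, 10->6
rank(y): 7->3, 8->4, 4->2, 11->6, 16->9, 12->7, 2->1, 14->8, 10->5
Step 2: d_i = R_x(i) - R_y(i); compute d_i^2.
  (8-3)^2=25, (9-4)^2=25, (7-2)^2=25, (5-6)^2=1, (1-9)^2=64, (3-7)^2=16, (2-1)^2=1, (4-8)^2=16, (6-5)^2=1
sum(d^2) = 174.
Step 3: rho = 1 - 6*174 / (9*(9^2 - 1)) = 1 - 1044/720 = -0.450000.
Step 4: Under H0, t = rho * sqrt((n-2)/(1-rho^2)) = -1.3332 ~ t(7).
Step 5: Two-sided p-value from the t-distribution with 7 df = 0.224216.
Step 6: alpha = 0.05. fail to reject H0.

rho = -0.4500, p = 0.224216, fail to reject H0 at alpha = 0.05.


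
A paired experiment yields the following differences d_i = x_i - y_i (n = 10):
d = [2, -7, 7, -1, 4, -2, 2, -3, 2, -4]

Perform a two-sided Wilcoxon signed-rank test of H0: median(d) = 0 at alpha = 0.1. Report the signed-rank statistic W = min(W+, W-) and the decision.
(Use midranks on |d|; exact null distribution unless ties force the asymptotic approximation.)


Step 1: Drop any zero differences (none here) and take |d_i|.
|d| = [2, 7, 7, 1, 4, 2, 2, 3, 2, 4]
Step 2: Midrank |d_i| (ties get averaged ranks).
ranks: |2|->3.5, |7|->9.5, |7|->9.5, |1|->1, |4|->7.5, |2|->3.5, |2|->3.5, |3|->6, |2|->3.5, |4|->7.5
Step 3: Attach original signs; sum ranks with positive sign and with negative sign.
W+ = 3.5 + 9.5 + 7.5 + 3.5 + 3.5 = 27.5
W- = 9.5 + 1 + 3.5 + 6 + 7.5 = 27.5
(Check: W+ + W- = 55 should equal n(n+1)/2 = 55.)
Step 4: Test statistic W = min(W+, W-) = 27.5.
Step 5: Ties in |d|, so use the tie-corrected normal approximation.
        E[W] = n(n+1)/4 = 10*11/4 = 27.5.
        Tie groups: |d|=2 (t=4), |d|=4 (t=2), |d|=7 (t=2); sum(t^3 - t) = 72.
        Var[W] = n(n+1)(2n+1)/24 - sum(t^3-t)/48 = 2310/24 - 72/48 = 94.75.
        z = (W - E[W]) / sqrt(Var[W]) = (27.5 - 27.5) / 9.7340 = 0.0000.
        Two-sided p = 2*Phi(z) = 1.000000.
Step 6: alpha = 0.1. fail to reject H0.

W+ = 27.5, W- = 27.5, W = min = 27.5, p = 1.000000, fail to reject H0.


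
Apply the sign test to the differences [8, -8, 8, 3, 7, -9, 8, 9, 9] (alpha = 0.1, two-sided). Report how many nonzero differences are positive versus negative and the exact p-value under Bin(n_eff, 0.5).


Step 1: Discard zero differences. Original n = 9; n_eff = number of nonzero differences = 9.
Nonzero differences (with sign): +8, -8, +8, +3, +7, -9, +8, +9, +9
Step 2: Count signs: positive = 7, negative = 2.
Step 3: Under H0: P(positive) = 0.5, so the number of positives S ~ Bin(9, 0.5).
Step 4: Two-sided exact p-value = sum of Bin(9,0.5) probabilities at or below the observed probability = 0.179688.
Step 5: alpha = 0.1. fail to reject H0.

n_eff = 9, pos = 7, neg = 2, p = 0.179688, fail to reject H0.


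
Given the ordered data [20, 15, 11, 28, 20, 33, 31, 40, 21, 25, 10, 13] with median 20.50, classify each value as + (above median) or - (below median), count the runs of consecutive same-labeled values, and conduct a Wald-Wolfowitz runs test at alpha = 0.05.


Step 1: Compute median = 20.50; label A = above, B = below.
Labels in order: BBBABAAAAABB  (n_A = 6, n_B = 6)
Step 2: Count runs R = 5.
Step 3: Under H0 (random ordering), E[R] = 2*n_A*n_B/(n_A+n_B) + 1 = 2*6*6/12 + 1 = 7.0000.
        Var[R] = 2*n_A*n_B*(2*n_A*n_B - n_A - n_B) / ((n_A+n_B)^2 * (n_A+n_B-1)) = 4320/1584 = 2.7273.
        SD[R] = 1.6514.
Step 4: Continuity-corrected z = (R + 0.5 - E[R]) / SD[R] = (5 + 0.5 - 7.0000) / 1.6514 = -0.9083.
Step 5: Two-sided p-value via normal approximation = 2*(1 - Phi(|z|)) = 0.363722.
Step 6: alpha = 0.05. fail to reject H0.

R = 5, z = -0.9083, p = 0.363722, fail to reject H0.


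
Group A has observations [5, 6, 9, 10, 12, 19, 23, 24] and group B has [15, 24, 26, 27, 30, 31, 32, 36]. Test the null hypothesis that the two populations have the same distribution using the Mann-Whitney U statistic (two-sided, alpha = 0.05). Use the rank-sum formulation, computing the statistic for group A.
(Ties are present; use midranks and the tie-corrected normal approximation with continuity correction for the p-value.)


Step 1: Combine and sort all 16 observations; assign midranks.
sorted (value, group): (5,X), (6,X), (9,X), (10,X), (12,X), (15,Y), (19,X), (23,X), (24,X), (24,Y), (26,Y), (27,Y), (30,Y), (31,Y), (32,Y), (36,Y)
ranks: 5->1, 6->2, 9->3, 10->4, 12->5, 15->6, 19->7, 23->8, 24->9.5, 24->9.5, 26->11, 27->12, 30->13, 31->14, 32->15, 36->16
Step 2: Rank sum for X: R1 = 1 + 2 + 3 + 4 + 5 + 7 + 8 + 9.5 = 39.5.
Step 3: U_X = R1 - n1(n1+1)/2 = 39.5 - 8*9/2 = 39.5 - 36 = 3.5.
       U_Y = n1*n2 - U_X = 64 - 3.5 = 60.5.
Step 4: Ties are present, so use the tie-corrected normal approximation (with continuity correction) for the p-value.
Step 5: p-value = 0.003253; compare to alpha = 0.05. reject H0.

U_X = 3.5, p = 0.003253, reject H0 at alpha = 0.05.


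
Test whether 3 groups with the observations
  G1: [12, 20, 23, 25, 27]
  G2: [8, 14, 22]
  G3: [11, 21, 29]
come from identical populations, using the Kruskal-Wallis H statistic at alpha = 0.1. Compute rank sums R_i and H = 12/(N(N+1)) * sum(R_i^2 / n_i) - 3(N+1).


Step 1: Combine all N = 11 observations and assign midranks.
sorted (value, group, rank): (8,G2,1), (11,G3,2), (12,G1,3), (14,G2,4), (20,G1,5), (21,G3,6), (22,G2,7), (23,G1,8), (25,G1,9), (27,G1,10), (29,G3,11)
Step 2: Sum ranks within each group.
R_1 = 35 (n_1 = 5)
R_2 = 12 (n_2 = 3)
R_3 = 19 (n_3 = 3)
Step 3: H = 12/(N(N+1)) * sum(R_i^2/n_i) - 3(N+1)
     = 12/(11*12) * (35^2/5 + 12^2/3 + 19^2/3) - 3*12
     = 0.090909 * 413.333 - 36
     = 1.575758.
Step 4: No ties, so H is used without correction.
Step 5: Under H0, H ~ chi^2(2); p-value = 0.454809.
Step 6: alpha = 0.1. fail to reject H0.

H = 1.5758, df = 2, p = 0.454809, fail to reject H0.


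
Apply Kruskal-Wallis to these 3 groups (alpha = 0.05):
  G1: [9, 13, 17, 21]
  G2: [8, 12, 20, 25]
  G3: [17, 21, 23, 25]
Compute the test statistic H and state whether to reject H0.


Step 1: Combine all N = 12 observations and assign midranks.
sorted (value, group, rank): (8,G2,1), (9,G1,2), (12,G2,3), (13,G1,4), (17,G1,5.5), (17,G3,5.5), (20,G2,7), (21,G1,8.5), (21,G3,8.5), (23,G3,10), (25,G2,11.5), (25,G3,11.5)
Step 2: Sum ranks within each group.
R_1 = 20 (n_1 = 4)
R_2 = 22.5 (n_2 = 4)
R_3 = 35.5 (n_3 = 4)
Step 3: H = 12/(N(N+1)) * sum(R_i^2/n_i) - 3(N+1)
     = 12/(12*13) * (20^2/4 + 22.5^2/4 + 35.5^2/4) - 3*13
     = 0.076923 * 541.625 - 39
     = 2.663462.
Step 4: Ties present; correction factor C = 1 - 18/(12^3 - 12) = 0.989510. Corrected H = 2.663462 / 0.989510 = 2.691696.
Step 5: Under H0, H ~ chi^2(2); p-value = 0.260319.
Step 6: alpha = 0.05. fail to reject H0.

H = 2.6917, df = 2, p = 0.260319, fail to reject H0.


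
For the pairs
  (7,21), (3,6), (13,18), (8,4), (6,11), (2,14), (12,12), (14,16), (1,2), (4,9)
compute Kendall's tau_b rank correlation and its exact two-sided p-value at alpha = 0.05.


Step 1: Enumerate the 45 unordered pairs (i,j) with i<j and classify each by sign(x_j-x_i) * sign(y_j-y_i).
  (1,2):dx=-4,dy=-15->C; (1,3):dx=+6,dy=-3->D; (1,4):dx=+1,dy=-17->D; (1,5):dx=-1,dy=-10->C
  (1,6):dx=-5,dy=-7->C; (1,7):dx=+5,dy=-9->D; (1,8):dx=+7,dy=-5->D; (1,9):dx=-6,dy=-19->C
  (1,10):dx=-3,dy=-12->C; (2,3):dx=+10,dy=+12->C; (2,4):dx=+5,dy=-2->D; (2,5):dx=+3,dy=+5->C
  (2,6):dx=-1,dy=+8->D; (2,7):dx=+9,dy=+6->C; (2,8):dx=+11,dy=+10->C; (2,9):dx=-2,dy=-4->C
  (2,10):dx=+1,dy=+3->C; (3,4):dx=-5,dy=-14->C; (3,5):dx=-7,dy=-7->C; (3,6):dx=-11,dy=-4->C
  (3,7):dx=-1,dy=-6->C; (3,8):dx=+1,dy=-2->D; (3,9):dx=-12,dy=-16->C; (3,10):dx=-9,dy=-9->C
  (4,5):dx=-2,dy=+7->D; (4,6):dx=-6,dy=+10->D; (4,7):dx=+4,dy=+8->C; (4,8):dx=+6,dy=+12->C
  (4,9):dx=-7,dy=-2->C; (4,10):dx=-4,dy=+5->D; (5,6):dx=-4,dy=+3->D; (5,7):dx=+6,dy=+1->C
  (5,8):dx=+8,dy=+5->C; (5,9):dx=-5,dy=-9->C; (5,10):dx=-2,dy=-2->C; (6,7):dx=+10,dy=-2->D
  (6,8):dx=+12,dy=+2->C; (6,9):dx=-1,dy=-12->C; (6,10):dx=+2,dy=-5->D; (7,8):dx=+2,dy=+4->C
  (7,9):dx=-11,dy=-10->C; (7,10):dx=-8,dy=-3->C; (8,9):dx=-13,dy=-14->C; (8,10):dx=-10,dy=-7->C
  (9,10):dx=+3,dy=+7->C
Step 2: C = 32, D = 13, total pairs = 45.
Step 3: tau = (C - D)/(n(n-1)/2) = (32 - 13)/45 = 0.422222.
Step 4: Exact two-sided p-value (enumerate n! = 3628800 permutations of y under H0): p = 0.108313.
Step 5: alpha = 0.05. fail to reject H0.

tau_b = 0.4222 (C=32, D=13), p = 0.108313, fail to reject H0.


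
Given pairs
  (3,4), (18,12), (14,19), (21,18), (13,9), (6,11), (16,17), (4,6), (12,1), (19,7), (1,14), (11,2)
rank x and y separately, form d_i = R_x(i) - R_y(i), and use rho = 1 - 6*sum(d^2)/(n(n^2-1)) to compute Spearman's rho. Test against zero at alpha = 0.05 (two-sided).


Step 1: Rank x and y separately (midranks; no ties here).
rank(x): 3->2, 18->10, 14->8, 21->12, 13->7, 6->4, 16->9, 4->3, 12->6, 19->11, 1->1, 11->5
rank(y): 4->3, 12->8, 19->12, 18->11, 9->6, 11->7, 17->10, 6->4, 1->1, 7->5, 14->9, 2->2
Step 2: d_i = R_x(i) - R_y(i); compute d_i^2.
  (2-3)^2=1, (10-8)^2=4, (8-12)^2=16, (12-11)^2=1, (7-6)^2=1, (4-7)^2=9, (9-10)^2=1, (3-4)^2=1, (6-1)^2=25, (11-5)^2=36, (1-9)^2=64, (5-2)^2=9
sum(d^2) = 168.
Step 3: rho = 1 - 6*168 / (12*(12^2 - 1)) = 1 - 1008/1716 = 0.412587.
Step 4: Under H0, t = rho * sqrt((n-2)/(1-rho^2)) = 1.4323 ~ t(10).
Step 5: Two-sided p-value from the t-distribution with 10 df = 0.182564.
Step 6: alpha = 0.05. fail to reject H0.

rho = 0.4126, p = 0.182564, fail to reject H0 at alpha = 0.05.


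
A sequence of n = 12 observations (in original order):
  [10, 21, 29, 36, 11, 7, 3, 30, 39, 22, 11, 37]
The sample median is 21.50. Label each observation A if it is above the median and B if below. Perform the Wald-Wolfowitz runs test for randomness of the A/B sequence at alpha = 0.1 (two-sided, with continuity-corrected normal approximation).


Step 1: Compute median = 21.50; label A = above, B = below.
Labels in order: BBAABBBAAABA  (n_A = 6, n_B = 6)
Step 2: Count runs R = 6.
Step 3: Under H0 (random ordering), E[R] = 2*n_A*n_B/(n_A+n_B) + 1 = 2*6*6/12 + 1 = 7.0000.
        Var[R] = 2*n_A*n_B*(2*n_A*n_B - n_A - n_B) / ((n_A+n_B)^2 * (n_A+n_B-1)) = 4320/1584 = 2.7273.
        SD[R] = 1.6514.
Step 4: Continuity-corrected z = (R + 0.5 - E[R]) / SD[R] = (6 + 0.5 - 7.0000) / 1.6514 = -0.3028.
Step 5: Two-sided p-value via normal approximation = 2*(1 - Phi(|z|)) = 0.762069.
Step 6: alpha = 0.1. fail to reject H0.

R = 6, z = -0.3028, p = 0.762069, fail to reject H0.


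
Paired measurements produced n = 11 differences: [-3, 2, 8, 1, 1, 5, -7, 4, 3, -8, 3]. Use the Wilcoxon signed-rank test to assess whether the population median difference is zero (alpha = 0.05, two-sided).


Step 1: Drop any zero differences (none here) and take |d_i|.
|d| = [3, 2, 8, 1, 1, 5, 7, 4, 3, 8, 3]
Step 2: Midrank |d_i| (ties get averaged ranks).
ranks: |3|->5, |2|->3, |8|->10.5, |1|->1.5, |1|->1.5, |5|->8, |7|->9, |4|->7, |3|->5, |8|->10.5, |3|->5
Step 3: Attach original signs; sum ranks with positive sign and with negative sign.
W+ = 3 + 10.5 + 1.5 + 1.5 + 8 + 7 + 5 + 5 = 41.5
W- = 5 + 9 + 10.5 = 24.5
(Check: W+ + W- = 66 should equal n(n+1)/2 = 66.)
Step 4: Test statistic W = min(W+, W-) = 24.5.
Step 5: Ties in |d|, so use the tie-corrected normal approximation.
        E[W] = n(n+1)/4 = 11*12/4 = 33.
        Tie groups: |d|=1 (t=2), |d|=3 (t=3), |d|=8 (t=2); sum(t^3 - t) = 36.
        Var[W] = n(n+1)(2n+1)/24 - sum(t^3-t)/48 = 3036/24 - 36/48 = 125.75.
        z = (W - E[W]) / sqrt(Var[W]) = (24.5 - 33) / 11.2138 = -0.7580.
        Two-sided p = 2*Phi(z) = 0.448455.
Step 6: alpha = 0.05. fail to reject H0.

W+ = 41.5, W- = 24.5, W = min = 24.5, p = 0.448455, fail to reject H0.


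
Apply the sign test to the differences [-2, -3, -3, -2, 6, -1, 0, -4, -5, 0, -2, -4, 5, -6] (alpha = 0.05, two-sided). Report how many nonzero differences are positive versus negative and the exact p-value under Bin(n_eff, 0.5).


Step 1: Discard zero differences. Original n = 14; n_eff = number of nonzero differences = 12.
Nonzero differences (with sign): -2, -3, -3, -2, +6, -1, -4, -5, -2, -4, +5, -6
Step 2: Count signs: positive = 2, negative = 10.
Step 3: Under H0: P(positive) = 0.5, so the number of positives S ~ Bin(12, 0.5).
Step 4: Two-sided exact p-value = sum of Bin(12,0.5) probabilities at or below the observed probability = 0.038574.
Step 5: alpha = 0.05. reject H0.

n_eff = 12, pos = 2, neg = 10, p = 0.038574, reject H0.


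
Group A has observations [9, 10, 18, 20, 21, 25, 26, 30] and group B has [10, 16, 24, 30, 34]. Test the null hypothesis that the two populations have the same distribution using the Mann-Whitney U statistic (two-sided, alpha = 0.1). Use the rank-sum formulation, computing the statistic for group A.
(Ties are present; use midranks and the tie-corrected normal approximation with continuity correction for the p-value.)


Step 1: Combine and sort all 13 observations; assign midranks.
sorted (value, group): (9,X), (10,X), (10,Y), (16,Y), (18,X), (20,X), (21,X), (24,Y), (25,X), (26,X), (30,X), (30,Y), (34,Y)
ranks: 9->1, 10->2.5, 10->2.5, 16->4, 18->5, 20->6, 21->7, 24->8, 25->9, 26->10, 30->11.5, 30->11.5, 34->13
Step 2: Rank sum for X: R1 = 1 + 2.5 + 5 + 6 + 7 + 9 + 10 + 11.5 = 52.
Step 3: U_X = R1 - n1(n1+1)/2 = 52 - 8*9/2 = 52 - 36 = 16.
       U_Y = n1*n2 - U_X = 40 - 16 = 24.
Step 4: Ties are present, so use the tie-corrected normal approximation (with continuity correction) for the p-value.
Step 5: p-value = 0.607419; compare to alpha = 0.1. fail to reject H0.

U_X = 16, p = 0.607419, fail to reject H0 at alpha = 0.1.


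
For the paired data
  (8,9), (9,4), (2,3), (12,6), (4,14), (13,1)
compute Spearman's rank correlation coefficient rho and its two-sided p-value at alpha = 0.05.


Step 1: Rank x and y separately (midranks; no ties here).
rank(x): 8->3, 9->4, 2->1, 12->5, 4->2, 13->6
rank(y): 9->5, 4->3, 3->2, 6->4, 14->6, 1->1
Step 2: d_i = R_x(i) - R_y(i); compute d_i^2.
  (3-5)^2=4, (4-3)^2=1, (1-2)^2=1, (5-4)^2=1, (2-6)^2=16, (6-1)^2=25
sum(d^2) = 48.
Step 3: rho = 1 - 6*48 / (6*(6^2 - 1)) = 1 - 288/210 = -0.371429.
Step 4: Under H0, t = rho * sqrt((n-2)/(1-rho^2)) = -0.8001 ~ t(4).
Step 5: Two-sided p-value from the t-distribution with 4 df = 0.468478.
Step 6: alpha = 0.05. fail to reject H0.

rho = -0.3714, p = 0.468478, fail to reject H0 at alpha = 0.05.


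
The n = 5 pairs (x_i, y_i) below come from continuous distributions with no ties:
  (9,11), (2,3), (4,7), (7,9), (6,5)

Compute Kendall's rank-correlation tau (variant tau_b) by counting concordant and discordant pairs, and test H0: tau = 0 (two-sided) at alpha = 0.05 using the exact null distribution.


Step 1: Enumerate the 10 unordered pairs (i,j) with i<j and classify each by sign(x_j-x_i) * sign(y_j-y_i).
  (1,2):dx=-7,dy=-8->C; (1,3):dx=-5,dy=-4->C; (1,4):dx=-2,dy=-2->C; (1,5):dx=-3,dy=-6->C
  (2,3):dx=+2,dy=+4->C; (2,4):dx=+5,dy=+6->C; (2,5):dx=+4,dy=+2->C; (3,4):dx=+3,dy=+2->C
  (3,5):dx=+2,dy=-2->D; (4,5):dx=-1,dy=-4->C
Step 2: C = 9, D = 1, total pairs = 10.
Step 3: tau = (C - D)/(n(n-1)/2) = (9 - 1)/10 = 0.800000.
Step 4: Exact two-sided p-value (enumerate n! = 120 permutations of y under H0): p = 0.083333.
Step 5: alpha = 0.05. fail to reject H0.

tau_b = 0.8000 (C=9, D=1), p = 0.083333, fail to reject H0.


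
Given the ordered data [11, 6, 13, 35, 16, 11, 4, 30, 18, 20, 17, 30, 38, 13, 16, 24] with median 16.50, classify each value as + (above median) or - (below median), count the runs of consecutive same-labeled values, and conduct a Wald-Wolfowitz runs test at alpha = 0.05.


Step 1: Compute median = 16.50; label A = above, B = below.
Labels in order: BBBABBBAAAAAABBA  (n_A = 8, n_B = 8)
Step 2: Count runs R = 6.
Step 3: Under H0 (random ordering), E[R] = 2*n_A*n_B/(n_A+n_B) + 1 = 2*8*8/16 + 1 = 9.0000.
        Var[R] = 2*n_A*n_B*(2*n_A*n_B - n_A - n_B) / ((n_A+n_B)^2 * (n_A+n_B-1)) = 14336/3840 = 3.7333.
        SD[R] = 1.9322.
Step 4: Continuity-corrected z = (R + 0.5 - E[R]) / SD[R] = (6 + 0.5 - 9.0000) / 1.9322 = -1.2939.
Step 5: Two-sided p-value via normal approximation = 2*(1 - Phi(|z|)) = 0.195709.
Step 6: alpha = 0.05. fail to reject H0.

R = 6, z = -1.2939, p = 0.195709, fail to reject H0.


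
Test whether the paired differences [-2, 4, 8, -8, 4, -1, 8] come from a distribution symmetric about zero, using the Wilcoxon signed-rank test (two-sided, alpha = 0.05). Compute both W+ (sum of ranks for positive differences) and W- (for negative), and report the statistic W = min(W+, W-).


Step 1: Drop any zero differences (none here) and take |d_i|.
|d| = [2, 4, 8, 8, 4, 1, 8]
Step 2: Midrank |d_i| (ties get averaged ranks).
ranks: |2|->2, |4|->3.5, |8|->6, |8|->6, |4|->3.5, |1|->1, |8|->6
Step 3: Attach original signs; sum ranks with positive sign and with negative sign.
W+ = 3.5 + 6 + 3.5 + 6 = 19
W- = 2 + 6 + 1 = 9
(Check: W+ + W- = 28 should equal n(n+1)/2 = 28.)
Step 4: Test statistic W = min(W+, W-) = 9.
Step 5: Ties in |d|, so use the tie-corrected normal approximation.
        E[W] = n(n+1)/4 = 7*8/4 = 14.
        Tie groups: |d|=4 (t=2), |d|=8 (t=3); sum(t^3 - t) = 30.
        Var[W] = n(n+1)(2n+1)/24 - sum(t^3-t)/48 = 840/24 - 30/48 = 34.375.
        z = (W - E[W]) / sqrt(Var[W]) = (9 - 14) / 5.8630 = -0.8528.
        Two-sided p = 2*Phi(z) = 0.393769.
Step 6: alpha = 0.05. fail to reject H0.

W+ = 19, W- = 9, W = min = 9, p = 0.393769, fail to reject H0.


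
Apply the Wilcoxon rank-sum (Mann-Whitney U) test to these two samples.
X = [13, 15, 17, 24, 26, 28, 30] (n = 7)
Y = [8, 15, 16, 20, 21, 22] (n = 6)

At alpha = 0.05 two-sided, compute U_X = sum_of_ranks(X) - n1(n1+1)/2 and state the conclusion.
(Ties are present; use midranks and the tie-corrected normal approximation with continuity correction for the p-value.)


Step 1: Combine and sort all 13 observations; assign midranks.
sorted (value, group): (8,Y), (13,X), (15,X), (15,Y), (16,Y), (17,X), (20,Y), (21,Y), (22,Y), (24,X), (26,X), (28,X), (30,X)
ranks: 8->1, 13->2, 15->3.5, 15->3.5, 16->5, 17->6, 20->7, 21->8, 22->9, 24->10, 26->11, 28->12, 30->13
Step 2: Rank sum for X: R1 = 2 + 3.5 + 6 + 10 + 11 + 12 + 13 = 57.5.
Step 3: U_X = R1 - n1(n1+1)/2 = 57.5 - 7*8/2 = 57.5 - 28 = 29.5.
       U_Y = n1*n2 - U_X = 42 - 29.5 = 12.5.
Step 4: Ties are present, so use the tie-corrected normal approximation (with continuity correction) for the p-value.
Step 5: p-value = 0.252445; compare to alpha = 0.05. fail to reject H0.

U_X = 29.5, p = 0.252445, fail to reject H0 at alpha = 0.05.
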